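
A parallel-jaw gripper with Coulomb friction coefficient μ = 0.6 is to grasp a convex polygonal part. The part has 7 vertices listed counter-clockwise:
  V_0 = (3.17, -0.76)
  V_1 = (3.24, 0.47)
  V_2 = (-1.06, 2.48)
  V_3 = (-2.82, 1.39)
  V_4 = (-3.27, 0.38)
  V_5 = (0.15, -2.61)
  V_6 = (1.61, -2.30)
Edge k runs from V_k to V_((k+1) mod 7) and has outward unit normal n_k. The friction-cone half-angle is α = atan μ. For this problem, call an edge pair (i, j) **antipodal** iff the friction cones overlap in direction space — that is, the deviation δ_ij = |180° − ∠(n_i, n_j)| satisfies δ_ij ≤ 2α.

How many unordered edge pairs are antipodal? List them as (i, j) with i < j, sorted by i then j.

count = 9; pairs: (0,2), (0,3), (0,4), (1,4), (1,5), (2,5), (2,6), (3,5), (3,6)

α = atan 0.6 = 30.96°;  2α = 61.93°
n_0 = (+0.9984, -0.0568)
n_1 = (+0.4235, +0.9059)
n_2 = (-0.5265, +0.8502)
n_3 = (-0.9134, +0.4070)
n_4 = (-0.6582, -0.7528)
n_5 = (+0.2077, -0.9782)
n_6 = (+0.7025, -0.7117)
  (0,1): δ = 111.80°  ·
  (0,2): δ = 54.97°  ✓
  (0,3): δ = 20.76°  ✓
  (0,4): δ = 52.10°  ✓
  (0,5): δ = 105.24°  ·
  (0,6): δ = 137.89°  ·
  (1,2): δ = 123.18°  ·
  (1,3): δ = 88.96°  ·
  (1,4): δ = 16.11°  ✓
  (1,5): δ = 37.04°  ✓
  (1,6): δ = 69.68°  ·
  (2,3): δ = 145.79°  ·
  (2,4): δ = 72.93°  ·
  (2,5): δ = 19.78°  ✓
  (2,6): δ = 12.86°  ✓
  (3,4): δ = 107.15°  ·
  (3,5): δ = 54.00°  ✓
  (3,6): δ = 21.35°  ✓
  (4,5): δ = 126.85°  ·
  (4,6): δ = 94.21°  ·
  (5,6): δ = 147.36°  ·
antipodal pairs: 9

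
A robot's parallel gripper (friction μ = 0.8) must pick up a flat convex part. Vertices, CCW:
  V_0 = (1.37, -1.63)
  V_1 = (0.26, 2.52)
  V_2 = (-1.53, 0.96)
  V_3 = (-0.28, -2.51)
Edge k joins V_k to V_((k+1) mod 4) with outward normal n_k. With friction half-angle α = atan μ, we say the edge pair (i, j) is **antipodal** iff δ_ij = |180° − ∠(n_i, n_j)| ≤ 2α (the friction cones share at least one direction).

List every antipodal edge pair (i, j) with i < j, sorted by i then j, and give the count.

α = atan 0.8 = 38.66°;  2α = 77.32°
n_0 = (+0.9660, +0.2584)
n_1 = (-0.6570, +0.7539)
n_2 = (-0.9408, -0.3389)
n_3 = (+0.4706, -0.8824)
  (0,1): δ = 63.90°  ✓
  (0,2): δ = 4.84°  ✓
  (0,3): δ = 103.10°  ·
  (1,2): δ = 111.26°  ·
  (1,3): δ = 13.00°  ✓
  (2,3): δ = 81.74°  ·
antipodal pairs: 3

count = 3; pairs: (0,1), (0,2), (1,3)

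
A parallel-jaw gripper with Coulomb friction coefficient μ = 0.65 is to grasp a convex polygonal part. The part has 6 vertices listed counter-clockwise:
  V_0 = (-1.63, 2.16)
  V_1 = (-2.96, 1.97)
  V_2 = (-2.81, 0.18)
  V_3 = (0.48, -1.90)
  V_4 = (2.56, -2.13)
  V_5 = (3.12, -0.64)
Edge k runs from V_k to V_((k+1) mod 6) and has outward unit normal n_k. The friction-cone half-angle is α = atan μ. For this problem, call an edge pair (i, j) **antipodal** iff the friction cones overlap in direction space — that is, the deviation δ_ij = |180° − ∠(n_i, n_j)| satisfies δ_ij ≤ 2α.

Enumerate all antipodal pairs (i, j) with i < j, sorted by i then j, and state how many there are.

count = 7; pairs: (0,2), (0,3), (0,4), (1,4), (1,5), (2,5), (3,5)

α = atan 0.65 = 33.02°;  2α = 66.05°
n_0 = (-0.1414, +0.9899)
n_1 = (-0.9965, -0.0835)
n_2 = (-0.5344, -0.8452)
n_3 = (-0.1099, -0.9939)
n_4 = (+0.9361, -0.3518)
n_5 = (+0.5078, +0.8615)
  (0,1): δ = 93.34°  ·
  (0,2): δ = 40.43°  ✓
  (0,3): δ = 14.44°  ✓
  (0,4): δ = 61.27°  ✓
  (0,5): δ = 141.35°  ·
  (1,2): δ = 127.09°  ·
  (1,3): δ = 101.10°  ·
  (1,4): δ = 25.39°  ✓
  (1,5): δ = 54.69°  ✓
  (2,3): δ = 154.01°  ·
  (2,4): δ = 78.30°  ·
  (2,5): δ = 1.78°  ✓
  (3,4): δ = 104.29°  ·
  (3,5): δ = 24.21°  ✓
  (4,5): δ = 99.92°  ·
antipodal pairs: 7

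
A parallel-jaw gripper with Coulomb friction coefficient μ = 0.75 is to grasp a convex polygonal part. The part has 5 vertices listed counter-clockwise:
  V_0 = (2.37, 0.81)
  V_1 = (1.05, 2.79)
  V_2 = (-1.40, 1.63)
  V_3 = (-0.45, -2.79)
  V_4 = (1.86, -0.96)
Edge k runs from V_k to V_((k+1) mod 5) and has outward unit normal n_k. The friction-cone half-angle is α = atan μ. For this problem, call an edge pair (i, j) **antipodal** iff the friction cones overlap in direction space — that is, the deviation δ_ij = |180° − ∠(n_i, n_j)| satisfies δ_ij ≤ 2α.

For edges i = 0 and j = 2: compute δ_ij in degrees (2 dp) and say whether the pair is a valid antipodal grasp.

α = atan 0.75 = 36.87°;  2α = 73.74°
edge 0: e_0 = (-1.32, +1.98);  n_0 = (+0.8321, +0.5547)
edge 2: e_2 = (+0.95, -4.42);  n_2 = (-0.9777, -0.2101)
∠(n_0, n_2) = 158.44°
δ = |180° − 158.44°| = 21.56°
21.56° ≤ 2α = 73.74°  →  valid

δ = 21.56°, valid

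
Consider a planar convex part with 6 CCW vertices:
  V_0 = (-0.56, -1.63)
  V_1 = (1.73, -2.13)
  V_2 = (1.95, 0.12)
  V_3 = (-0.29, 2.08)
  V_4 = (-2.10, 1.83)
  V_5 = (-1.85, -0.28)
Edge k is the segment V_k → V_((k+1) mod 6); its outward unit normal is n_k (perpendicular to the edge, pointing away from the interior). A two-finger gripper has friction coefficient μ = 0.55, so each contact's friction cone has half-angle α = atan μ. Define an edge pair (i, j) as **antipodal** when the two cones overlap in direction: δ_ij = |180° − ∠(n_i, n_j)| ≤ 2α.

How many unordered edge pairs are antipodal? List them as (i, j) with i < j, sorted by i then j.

α = atan 0.55 = 28.81°;  2α = 57.62°
n_0 = (-0.2133, -0.9770)
n_1 = (+0.9953, -0.0973)
n_2 = (+0.6585, +0.7526)
n_3 = (-0.1368, +0.9906)
n_4 = (-0.9931, -0.1177)
n_5 = (-0.7230, -0.6909)
  (0,1): δ = 83.27°  ·
  (0,2): δ = 28.87°  ✓
  (0,3): δ = 20.18°  ✓
  (0,4): δ = 109.07°  ·
  (0,5): δ = 146.01°  ·
  (1,2): δ = 125.60°  ·
  (1,3): δ = 76.55°  ·
  (1,4): δ = 12.34°  ✓
  (1,5): δ = 49.28°  ✓
  (2,3): δ = 130.95°  ·
  (2,4): δ = 42.06°  ✓
  (2,5): δ = 5.12°  ✓
  (3,4): δ = 91.11°  ·
  (3,5): δ = 54.17°  ✓
  (4,5): δ = 143.06°  ·
antipodal pairs: 7

count = 7; pairs: (0,2), (0,3), (1,4), (1,5), (2,4), (2,5), (3,5)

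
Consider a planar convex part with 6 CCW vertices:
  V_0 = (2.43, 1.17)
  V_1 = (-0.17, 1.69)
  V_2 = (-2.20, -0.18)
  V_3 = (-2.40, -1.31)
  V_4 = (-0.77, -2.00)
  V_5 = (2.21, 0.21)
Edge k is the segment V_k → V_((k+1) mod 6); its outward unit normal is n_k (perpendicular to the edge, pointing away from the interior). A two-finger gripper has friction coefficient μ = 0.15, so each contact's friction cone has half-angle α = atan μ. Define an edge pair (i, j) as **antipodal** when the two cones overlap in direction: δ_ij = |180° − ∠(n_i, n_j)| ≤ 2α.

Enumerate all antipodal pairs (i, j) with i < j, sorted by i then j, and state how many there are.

α = atan 0.15 = 8.53°;  2α = 17.06°
n_0 = (+0.1961, +0.9806)
n_1 = (-0.6775, +0.7355)
n_2 = (-0.9847, +0.1743)
n_3 = (-0.3898, -0.9209)
n_4 = (+0.5957, -0.8032)
n_5 = (+0.9747, -0.2234)
  (0,1): δ = 126.04°  ·
  (0,2): δ = 88.73°  ·
  (0,3): δ = 11.63°  ✓
  (0,4): δ = 47.87°  ·
  (0,5): δ = 88.40°  ·
  (1,2): δ = 142.69°  ·
  (1,3): δ = 65.59°  ·
  (1,4): δ = 6.09°  ✓
  (1,5): δ = 34.44°  ·
  (2,3): δ = 102.91°  ·
  (2,4): δ = 43.40°  ·
  (2,5): δ = 2.87°  ✓
  (3,4): δ = 120.50°  ·
  (3,5): δ = 79.96°  ·
  (4,5): δ = 139.47°  ·
antipodal pairs: 3

count = 3; pairs: (0,3), (1,4), (2,5)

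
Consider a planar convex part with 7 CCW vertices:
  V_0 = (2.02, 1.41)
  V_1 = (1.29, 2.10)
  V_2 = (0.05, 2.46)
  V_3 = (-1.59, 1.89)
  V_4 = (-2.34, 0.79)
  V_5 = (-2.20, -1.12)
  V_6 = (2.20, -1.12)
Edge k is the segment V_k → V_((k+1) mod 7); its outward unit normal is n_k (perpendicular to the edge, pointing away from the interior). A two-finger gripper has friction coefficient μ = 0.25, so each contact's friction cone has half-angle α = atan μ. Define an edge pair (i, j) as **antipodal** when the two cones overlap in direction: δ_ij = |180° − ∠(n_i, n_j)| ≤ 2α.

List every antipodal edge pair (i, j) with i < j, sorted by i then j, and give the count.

α = atan 0.25 = 14.04°;  2α = 28.07°
n_0 = (+0.6869, +0.7267)
n_1 = (+0.2788, +0.9603)
n_2 = (-0.3283, +0.9446)
n_3 = (-0.8262, +0.5633)
n_4 = (-0.9973, -0.0731)
n_5 = (+0.0000, -1.0000)
n_6 = (+0.9975, +0.0710)
  (0,1): δ = 152.80°  ·
  (0,2): δ = 117.45°  ·
  (0,3): δ = 80.90°  ·
  (0,4): δ = 42.42°  ·
  (0,5): δ = 43.39°  ·
  (0,6): δ = 137.46°  ·
  (1,2): δ = 144.65°  ·
  (1,3): δ = 108.10°  ·
  (1,4): δ = 69.62°  ·
  (1,5): δ = 16.19°  ✓
  (1,6): δ = 110.26°  ·
  (2,3): δ = 143.45°  ·
  (2,4): δ = 104.97°  ·
  (2,5): δ = 19.17°  ✓
  (2,6): δ = 74.90°  ·
  (3,4): δ = 141.52°  ·
  (3,5): δ = 55.71°  ·
  (3,6): δ = 38.36°  ·
  (4,5): δ = 94.19°  ·
  (4,6): δ = 0.12°  ✓
  (5,6): δ = 85.93°  ·
antipodal pairs: 3

count = 3; pairs: (1,5), (2,5), (4,6)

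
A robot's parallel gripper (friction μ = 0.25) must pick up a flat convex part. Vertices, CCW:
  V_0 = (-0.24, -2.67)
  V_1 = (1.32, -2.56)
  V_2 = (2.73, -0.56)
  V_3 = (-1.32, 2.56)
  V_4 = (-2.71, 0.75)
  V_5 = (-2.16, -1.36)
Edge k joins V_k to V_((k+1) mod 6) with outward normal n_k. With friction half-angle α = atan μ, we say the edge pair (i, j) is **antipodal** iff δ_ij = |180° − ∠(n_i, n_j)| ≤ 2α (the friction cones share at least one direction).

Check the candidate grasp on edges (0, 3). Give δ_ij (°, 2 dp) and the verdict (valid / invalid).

α = atan 0.25 = 14.04°;  2α = 28.07°
edge 0: e_0 = (+1.56, +0.11);  n_0 = (+0.0703, -0.9975)
edge 3: e_3 = (-1.39, -1.81);  n_3 = (-0.7931, +0.6091)
∠(n_0, n_3) = 131.56°
δ = |180° − 131.56°| = 48.44°
48.44° > 2α = 28.07°  →  invalid

δ = 48.44°, invalid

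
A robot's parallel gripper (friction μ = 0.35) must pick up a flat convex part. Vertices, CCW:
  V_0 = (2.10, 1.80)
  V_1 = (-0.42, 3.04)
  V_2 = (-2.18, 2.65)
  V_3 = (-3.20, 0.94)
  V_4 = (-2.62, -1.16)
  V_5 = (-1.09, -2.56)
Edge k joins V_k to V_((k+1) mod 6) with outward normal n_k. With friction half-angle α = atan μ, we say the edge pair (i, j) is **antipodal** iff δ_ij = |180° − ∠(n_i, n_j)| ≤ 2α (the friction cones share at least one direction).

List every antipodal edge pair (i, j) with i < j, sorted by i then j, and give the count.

α = atan 0.35 = 19.29°;  2α = 38.58°
n_0 = (+0.4415, +0.8973)
n_1 = (-0.2163, +0.9763)
n_2 = (-0.8588, +0.5123)
n_3 = (-0.9639, -0.2662)
n_4 = (-0.6751, -0.7378)
n_5 = (+0.8071, -0.5905)
  (0,1): δ = 141.31°  ·
  (0,2): δ = 94.62°  ·
  (0,3): δ = 48.36°  ·
  (0,4): δ = 16.26°  ✓
  (0,5): δ = 80.01°  ·
  (1,2): δ = 133.31°  ·
  (1,3): δ = 87.05°  ·
  (1,4): δ = 54.95°  ·
  (1,5): δ = 41.31°  ·
  (2,3): δ = 133.74°  ·
  (2,4): δ = 101.64°  ·
  (2,5): δ = 5.38°  ✓
  (3,4): δ = 147.90°  ·
  (3,5): δ = 51.63°  ·
  (4,5): δ = 83.73°  ·
antipodal pairs: 2

count = 2; pairs: (0,4), (2,5)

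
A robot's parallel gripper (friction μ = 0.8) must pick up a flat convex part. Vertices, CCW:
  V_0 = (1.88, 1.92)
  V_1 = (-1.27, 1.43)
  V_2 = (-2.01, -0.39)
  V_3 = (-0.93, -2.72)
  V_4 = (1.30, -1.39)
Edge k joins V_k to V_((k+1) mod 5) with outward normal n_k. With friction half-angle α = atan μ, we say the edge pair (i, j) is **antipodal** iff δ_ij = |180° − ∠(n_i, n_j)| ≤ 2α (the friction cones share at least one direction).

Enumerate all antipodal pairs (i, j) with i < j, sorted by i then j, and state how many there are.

α = atan 0.8 = 38.66°;  2α = 77.32°
n_0 = (-0.1537, +0.9881)
n_1 = (-0.9264, +0.3767)
n_2 = (-0.9073, -0.4205)
n_3 = (+0.5122, -0.8588)
n_4 = (+0.9850, -0.1726)
  (0,1): δ = 120.97°  ·
  (0,2): δ = 73.97°  ✓
  (0,3): δ = 21.97°  ✓
  (0,4): δ = 71.22°  ✓
  (1,2): δ = 133.01°  ·
  (1,3): δ = 37.06°  ✓
  (1,4): δ = 12.19°  ✓
  (2,3): δ = 84.06°  ·
  (2,4): δ = 34.81°  ✓
  (3,4): δ = 130.75°  ·
antipodal pairs: 6

count = 6; pairs: (0,2), (0,3), (0,4), (1,3), (1,4), (2,4)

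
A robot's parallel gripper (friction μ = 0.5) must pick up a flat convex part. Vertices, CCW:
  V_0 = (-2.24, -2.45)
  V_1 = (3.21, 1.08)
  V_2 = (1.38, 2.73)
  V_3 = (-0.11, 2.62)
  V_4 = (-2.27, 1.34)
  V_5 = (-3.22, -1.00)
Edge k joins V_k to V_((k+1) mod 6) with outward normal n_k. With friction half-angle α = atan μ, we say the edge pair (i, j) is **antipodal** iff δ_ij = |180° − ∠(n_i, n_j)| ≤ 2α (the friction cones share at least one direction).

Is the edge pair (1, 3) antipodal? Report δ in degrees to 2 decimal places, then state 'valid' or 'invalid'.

α = atan 0.5 = 26.57°;  2α = 53.13°
edge 1: e_1 = (-1.83, +1.65);  n_1 = (+0.6696, +0.7427)
edge 3: e_3 = (-2.16, -1.28);  n_3 = (-0.5098, +0.8603)
∠(n_1, n_3) = 72.69°
δ = |180° − 72.69°| = 107.31°
107.31° > 2α = 53.13°  →  invalid

δ = 107.31°, invalid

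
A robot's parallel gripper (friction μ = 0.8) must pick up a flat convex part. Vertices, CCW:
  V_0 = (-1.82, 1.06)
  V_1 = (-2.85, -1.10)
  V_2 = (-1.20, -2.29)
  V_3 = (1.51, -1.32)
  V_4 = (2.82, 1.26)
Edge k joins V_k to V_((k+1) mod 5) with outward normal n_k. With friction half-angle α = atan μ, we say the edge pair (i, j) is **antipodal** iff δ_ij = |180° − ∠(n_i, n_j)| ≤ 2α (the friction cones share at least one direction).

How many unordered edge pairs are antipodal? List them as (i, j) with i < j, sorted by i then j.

count = 5; pairs: (0,2), (0,3), (1,4), (2,4), (3,4)

α = atan 0.8 = 38.66°;  2α = 77.32°
n_0 = (-0.9026, +0.4304)
n_1 = (-0.5850, -0.8111)
n_2 = (+0.3370, -0.9415)
n_3 = (+0.8916, -0.4527)
n_4 = (-0.0431, +0.9991)
  (0,1): δ = 100.31°  ·
  (0,2): δ = 44.81°  ✓
  (0,3): δ = 1.43°  ✓
  (0,4): δ = 117.96°  ·
  (1,2): δ = 124.51°  ·
  (1,3): δ = 81.12°  ·
  (1,4): δ = 38.27°  ✓
  (2,3): δ = 136.61°  ·
  (2,4): δ = 17.23°  ✓
  (3,4): δ = 60.61°  ✓
antipodal pairs: 5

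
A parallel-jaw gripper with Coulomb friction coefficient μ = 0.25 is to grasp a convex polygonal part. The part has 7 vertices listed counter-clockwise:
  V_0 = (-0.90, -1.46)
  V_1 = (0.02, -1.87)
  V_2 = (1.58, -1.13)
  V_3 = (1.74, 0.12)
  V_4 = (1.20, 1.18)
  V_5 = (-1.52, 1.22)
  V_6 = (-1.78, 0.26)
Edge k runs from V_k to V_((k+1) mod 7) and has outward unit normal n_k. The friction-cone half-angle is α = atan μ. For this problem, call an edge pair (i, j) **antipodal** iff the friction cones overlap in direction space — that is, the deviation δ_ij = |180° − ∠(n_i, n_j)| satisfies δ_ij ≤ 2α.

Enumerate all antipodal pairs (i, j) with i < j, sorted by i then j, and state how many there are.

count = 4; pairs: (0,4), (1,4), (2,5), (3,6)

α = atan 0.25 = 14.04°;  2α = 28.07°
n_0 = (-0.4071, -0.9134)
n_1 = (+0.4286, -0.9035)
n_2 = (+0.9919, -0.1270)
n_3 = (+0.8910, +0.4539)
n_4 = (+0.0147, +0.9999)
n_5 = (-0.9652, +0.2614)
n_6 = (-0.8902, -0.4555)
  (0,1): δ = 130.60°  ·
  (0,2): δ = 73.27°  ·
  (0,3): δ = 38.98°  ·
  (0,4): δ = 23.18°  ✓
  (0,5): δ = 98.87°  ·
  (0,6): δ = 141.12°  ·
  (1,2): δ = 122.67°  ·
  (1,3): δ = 88.38°  ·
  (1,4): δ = 26.22°  ✓
  (1,5): δ = 49.47°  ·
  (1,6): δ = 91.72°  ·
  (2,3): δ = 145.71°  ·
  (2,4): δ = 83.55°  ·
  (2,5): δ = 7.86°  ✓
  (2,6): δ = 34.39°  ·
  (3,4): δ = 117.84°  ·
  (3,5): δ = 42.15°  ·
  (3,6): δ = 0.10°  ✓
  (4,5): δ = 104.31°  ·
  (4,6): δ = 62.06°  ·
  (5,6): δ = 137.75°  ·
antipodal pairs: 4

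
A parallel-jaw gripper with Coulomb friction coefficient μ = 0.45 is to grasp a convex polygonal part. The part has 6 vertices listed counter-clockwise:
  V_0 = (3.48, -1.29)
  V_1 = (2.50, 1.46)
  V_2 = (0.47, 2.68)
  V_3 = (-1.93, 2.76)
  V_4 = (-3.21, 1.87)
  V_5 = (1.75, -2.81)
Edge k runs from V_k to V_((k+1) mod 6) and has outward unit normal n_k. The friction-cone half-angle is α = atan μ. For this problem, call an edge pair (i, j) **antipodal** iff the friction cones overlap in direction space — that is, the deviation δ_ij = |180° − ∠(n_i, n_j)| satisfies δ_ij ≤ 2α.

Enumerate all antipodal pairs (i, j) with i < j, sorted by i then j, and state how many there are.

count = 5; pairs: (0,4), (1,4), (2,4), (2,5), (3,5)

α = atan 0.45 = 24.23°;  2α = 48.46°
n_0 = (+0.9420, +0.3357)
n_1 = (+0.5151, +0.8571)
n_2 = (+0.0333, +0.9994)
n_3 = (-0.5709, +0.8210)
n_4 = (-0.6863, -0.7273)
n_5 = (+0.6600, -0.7512)
  (0,1): δ = 140.62°  ·
  (0,2): δ = 111.52°  ·
  (0,3): δ = 74.80°  ·
  (0,4): δ = 27.05°  ✓
  (0,5): δ = 111.69°  ·
  (1,2): δ = 150.90°  ·
  (1,3): δ = 114.18°  ·
  (1,4): δ = 12.33°  ✓
  (1,5): δ = 72.31°  ·
  (2,3): δ = 143.28°  ·
  (2,4): δ = 41.43°  ✓
  (2,5): δ = 43.21°  ✓
  (3,4): δ = 78.15°  ·
  (3,5): δ = 6.49°  ✓
  (4,5): δ = 95.36°  ·
antipodal pairs: 5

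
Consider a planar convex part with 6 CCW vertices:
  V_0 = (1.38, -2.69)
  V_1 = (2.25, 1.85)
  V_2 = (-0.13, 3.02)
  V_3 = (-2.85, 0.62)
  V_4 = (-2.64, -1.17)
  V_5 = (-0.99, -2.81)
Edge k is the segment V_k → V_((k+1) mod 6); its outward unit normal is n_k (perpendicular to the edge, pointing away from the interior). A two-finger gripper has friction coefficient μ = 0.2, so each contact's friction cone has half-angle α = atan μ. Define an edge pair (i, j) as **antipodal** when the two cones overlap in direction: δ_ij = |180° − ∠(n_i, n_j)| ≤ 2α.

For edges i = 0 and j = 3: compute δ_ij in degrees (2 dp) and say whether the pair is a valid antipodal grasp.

α = atan 0.2 = 11.31°;  2α = 22.62°
edge 0: e_0 = (+0.87, +4.54);  n_0 = (+0.9821, -0.1882)
edge 3: e_3 = (+0.21, -1.79);  n_3 = (-0.9932, -0.1165)
∠(n_0, n_3) = 162.46°
δ = |180° − 162.46°| = 17.54°
17.54° ≤ 2α = 22.62°  →  valid

δ = 17.54°, valid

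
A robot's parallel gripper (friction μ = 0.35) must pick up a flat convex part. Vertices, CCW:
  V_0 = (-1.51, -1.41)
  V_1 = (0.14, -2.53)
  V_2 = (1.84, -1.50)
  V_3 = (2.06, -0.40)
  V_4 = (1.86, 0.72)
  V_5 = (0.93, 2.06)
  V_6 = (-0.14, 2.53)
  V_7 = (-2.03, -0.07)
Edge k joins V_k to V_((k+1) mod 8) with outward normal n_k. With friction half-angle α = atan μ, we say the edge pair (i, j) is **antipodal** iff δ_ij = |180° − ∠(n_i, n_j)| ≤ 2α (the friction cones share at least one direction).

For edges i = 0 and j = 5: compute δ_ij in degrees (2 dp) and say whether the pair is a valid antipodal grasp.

α = atan 0.35 = 19.29°;  2α = 38.58°
edge 0: e_0 = (+1.65, -1.12);  n_0 = (-0.5616, -0.8274)
edge 5: e_5 = (-1.07, +0.47);  n_5 = (+0.4022, +0.9156)
∠(n_0, n_5) = 169.55°
δ = |180° − 169.55°| = 10.45°
10.45° ≤ 2α = 38.58°  →  valid

δ = 10.45°, valid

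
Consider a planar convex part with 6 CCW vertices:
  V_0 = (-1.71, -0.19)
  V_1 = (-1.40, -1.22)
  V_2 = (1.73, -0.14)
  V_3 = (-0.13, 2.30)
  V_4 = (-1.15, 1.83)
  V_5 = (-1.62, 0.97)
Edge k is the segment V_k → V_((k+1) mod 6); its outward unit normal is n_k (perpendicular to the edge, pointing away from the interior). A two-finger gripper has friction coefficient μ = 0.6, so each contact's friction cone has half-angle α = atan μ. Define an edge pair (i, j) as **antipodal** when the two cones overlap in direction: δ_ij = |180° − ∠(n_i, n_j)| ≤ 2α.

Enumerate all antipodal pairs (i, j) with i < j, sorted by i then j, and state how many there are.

count = 4; pairs: (0,2), (1,3), (1,4), (2,5)

α = atan 0.6 = 30.96°;  2α = 61.93°
n_0 = (-0.9576, -0.2882)
n_1 = (+0.3262, -0.9453)
n_2 = (+0.7953, +0.6062)
n_3 = (-0.4185, +0.9082)
n_4 = (-0.8775, +0.4796)
n_5 = (-0.9970, +0.0774)
  (0,1): δ = 87.71°  ·
  (0,2): δ = 20.57°  ✓
  (0,3): δ = 97.99°  ·
  (0,4): δ = 134.59°  ·
  (0,5): δ = 158.81°  ·
  (1,2): δ = 71.72°  ·
  (1,3): δ = 5.70°  ✓
  (1,4): δ = 42.31°  ✓
  (1,5): δ = 66.53°  ·
  (2,3): δ = 102.58°  ·
  (2,4): δ = 65.98°  ·
  (2,5): δ = 41.75°  ✓
  (3,4): δ = 143.40°  ·
  (3,5): δ = 119.18°  ·
  (4,5): δ = 155.78°  ·
antipodal pairs: 4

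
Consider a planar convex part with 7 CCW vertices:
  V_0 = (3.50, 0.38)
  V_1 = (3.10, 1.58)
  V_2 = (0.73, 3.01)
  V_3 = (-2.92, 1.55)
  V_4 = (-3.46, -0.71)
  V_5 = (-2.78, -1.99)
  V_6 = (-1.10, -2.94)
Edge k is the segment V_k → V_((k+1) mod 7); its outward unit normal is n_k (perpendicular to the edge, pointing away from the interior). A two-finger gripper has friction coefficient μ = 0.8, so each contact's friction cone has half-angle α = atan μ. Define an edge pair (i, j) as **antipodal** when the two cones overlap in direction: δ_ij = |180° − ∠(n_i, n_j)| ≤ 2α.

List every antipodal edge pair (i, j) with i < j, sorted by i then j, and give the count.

count = 10; pairs: (0,3), (0,4), (0,5), (1,3), (1,4), (1,5), (1,6), (2,5), (2,6), (3,6)

α = atan 0.8 = 38.66°;  2α = 77.32°
n_0 = (+0.9487, +0.3162)
n_1 = (+0.5166, +0.8562)
n_2 = (-0.3714, +0.9285)
n_3 = (-0.9726, +0.2324)
n_4 = (-0.8831, -0.4692)
n_5 = (-0.4922, -0.8705)
n_6 = (+0.5852, -0.8109)
  (0,1): δ = 139.54°  ·
  (0,2): δ = 86.63°  ·
  (0,3): δ = 31.87°  ✓
  (0,4): δ = 9.54°  ✓
  (0,5): δ = 42.08°  ✓
  (0,6): δ = 107.38°  ·
  (1,2): δ = 127.09°  ·
  (1,3): δ = 72.33°  ✓
  (1,4): δ = 30.91°  ✓
  (1,5): δ = 1.62°  ✓
  (1,6): δ = 66.93°  ✓
  (2,3): δ = 125.24°  ·
  (2,4): δ = 83.82°  ·
  (2,5): δ = 51.29°  ✓
  (2,6): δ = 14.02°  ✓
  (3,4): δ = 138.58°  ·
  (3,5): δ = 106.05°  ·
  (3,6): δ = 40.74°  ✓
  (4,5): δ = 147.47°  ·
  (4,6): δ = 82.16°  ·
  (5,6): δ = 114.69°  ·
antipodal pairs: 10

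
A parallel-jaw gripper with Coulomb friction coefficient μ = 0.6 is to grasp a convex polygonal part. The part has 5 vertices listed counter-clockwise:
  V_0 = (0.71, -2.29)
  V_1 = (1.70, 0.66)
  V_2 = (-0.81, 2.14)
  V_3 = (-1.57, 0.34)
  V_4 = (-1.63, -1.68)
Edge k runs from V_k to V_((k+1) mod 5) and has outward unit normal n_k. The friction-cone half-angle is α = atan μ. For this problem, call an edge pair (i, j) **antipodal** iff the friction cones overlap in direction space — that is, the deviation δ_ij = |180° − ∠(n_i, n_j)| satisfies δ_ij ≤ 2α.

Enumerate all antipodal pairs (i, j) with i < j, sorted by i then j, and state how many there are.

α = atan 0.6 = 30.96°;  2α = 61.93°
n_0 = (+0.9480, -0.3182)
n_1 = (+0.5079, +0.8614)
n_2 = (-0.9212, +0.3890)
n_3 = (-0.9996, +0.0297)
n_4 = (-0.2523, -0.9677)
  (0,1): δ = 101.97°  ·
  (0,2): δ = 4.34°  ✓
  (0,3): δ = 16.85°  ✓
  (0,4): δ = 93.94°  ·
  (1,2): δ = 82.37°  ·
  (1,3): δ = 61.18°  ✓
  (1,4): δ = 15.91°  ✓
  (2,3): δ = 158.81°  ·
  (2,4): δ = 81.72°  ·
  (3,4): δ = 102.91°  ·
antipodal pairs: 4

count = 4; pairs: (0,2), (0,3), (1,3), (1,4)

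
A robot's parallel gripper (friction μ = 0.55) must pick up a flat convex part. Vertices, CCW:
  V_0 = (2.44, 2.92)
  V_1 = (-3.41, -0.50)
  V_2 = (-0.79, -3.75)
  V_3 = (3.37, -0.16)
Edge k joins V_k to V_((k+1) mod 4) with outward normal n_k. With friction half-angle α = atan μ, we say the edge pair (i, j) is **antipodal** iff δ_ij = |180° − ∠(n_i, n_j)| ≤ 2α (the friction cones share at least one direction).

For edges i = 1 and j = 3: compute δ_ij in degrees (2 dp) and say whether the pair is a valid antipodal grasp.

δ = 22.07°, valid

α = atan 0.55 = 28.81°;  2α = 57.62°
edge 1: e_1 = (+2.62, -3.25);  n_1 = (-0.7785, -0.6276)
edge 3: e_3 = (-0.93, +3.08);  n_3 = (+0.9573, +0.2891)
∠(n_1, n_3) = 157.93°
δ = |180° − 157.93°| = 22.07°
22.07° ≤ 2α = 57.62°  →  valid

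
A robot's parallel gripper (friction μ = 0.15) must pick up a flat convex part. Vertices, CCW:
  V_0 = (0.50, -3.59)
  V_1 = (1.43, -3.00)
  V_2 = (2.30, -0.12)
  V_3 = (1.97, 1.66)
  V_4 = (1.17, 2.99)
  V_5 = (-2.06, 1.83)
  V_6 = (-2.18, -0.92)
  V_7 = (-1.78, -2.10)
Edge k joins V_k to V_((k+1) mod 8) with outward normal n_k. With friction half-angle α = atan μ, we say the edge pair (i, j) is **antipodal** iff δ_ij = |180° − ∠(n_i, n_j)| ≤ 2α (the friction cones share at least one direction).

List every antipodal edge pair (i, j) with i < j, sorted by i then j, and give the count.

α = atan 0.15 = 8.53°;  2α = 17.06°
n_0 = (+0.5357, -0.8444)
n_1 = (+0.9573, -0.2892)
n_2 = (+0.9832, +0.1823)
n_3 = (+0.8569, +0.5154)
n_4 = (-0.3380, +0.9411)
n_5 = (-0.9990, +0.0436)
n_6 = (-0.9471, -0.3210)
n_7 = (-0.5471, -0.8371)
  (0,1): δ = 139.20°  ·
  (0,2): δ = 111.89°  ·
  (0,3): δ = 91.36°  ·
  (0,4): δ = 12.64°  ✓
  (0,5): δ = 55.11°  ·
  (0,6): δ = 76.33°  ·
  (0,7): δ = 114.44°  ·
  (1,2): δ = 152.69°  ·
  (1,3): δ = 132.16°  ·
  (1,4): δ = 53.44°  ·
  (1,5): δ = 14.31°  ✓
  (1,6): δ = 35.53°  ·
  (1,7): δ = 73.64°  ·
  (2,3): δ = 159.48°  ·
  (2,4): δ = 80.75°  ·
  (2,5): δ = 13.00°  ✓
  (2,6): δ = 8.22°  ✓
  (2,7): δ = 46.33°  ·
  (3,4): δ = 101.27°  ·
  (3,5): δ = 33.53°  ·
  (3,6): δ = 12.30°  ✓
  (3,7): δ = 25.81°  ·
  (4,5): δ = 112.25°  ·
  (4,6): δ = 91.03°  ·
  (4,7): δ = 52.92°  ·
  (5,6): δ = 158.78°  ·
  (5,7): δ = 120.67°  ·
  (6,7): δ = 141.89°  ·
antipodal pairs: 5

count = 5; pairs: (0,4), (1,5), (2,5), (2,6), (3,6)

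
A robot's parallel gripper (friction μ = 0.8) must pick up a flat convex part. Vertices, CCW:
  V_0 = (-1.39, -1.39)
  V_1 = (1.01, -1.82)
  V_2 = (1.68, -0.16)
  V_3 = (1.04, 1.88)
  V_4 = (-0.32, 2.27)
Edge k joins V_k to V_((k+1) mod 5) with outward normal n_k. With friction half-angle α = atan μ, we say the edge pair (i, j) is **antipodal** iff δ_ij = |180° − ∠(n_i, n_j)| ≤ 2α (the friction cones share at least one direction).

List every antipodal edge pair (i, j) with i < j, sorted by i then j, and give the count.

count = 4; pairs: (0,2), (0,3), (1,4), (2,4)

α = atan 0.8 = 38.66°;  2α = 77.32°
n_0 = (-0.1764, -0.9843)
n_1 = (+0.9273, -0.3743)
n_2 = (+0.9541, +0.2993)
n_3 = (+0.2757, +0.9613)
n_4 = (-0.9598, +0.2806)
  (0,1): δ = 101.82°  ·
  (0,2): δ = 62.42°  ✓
  (0,3): δ = 5.84°  ✓
  (0,4): δ = 83.86°  ·
  (1,2): δ = 140.60°  ·
  (1,3): δ = 84.02°  ·
  (1,4): δ = 5.68°  ✓
  (2,3): δ = 123.42°  ·
  (2,4): δ = 33.71°  ✓
  (3,4): δ = 90.30°  ·
antipodal pairs: 4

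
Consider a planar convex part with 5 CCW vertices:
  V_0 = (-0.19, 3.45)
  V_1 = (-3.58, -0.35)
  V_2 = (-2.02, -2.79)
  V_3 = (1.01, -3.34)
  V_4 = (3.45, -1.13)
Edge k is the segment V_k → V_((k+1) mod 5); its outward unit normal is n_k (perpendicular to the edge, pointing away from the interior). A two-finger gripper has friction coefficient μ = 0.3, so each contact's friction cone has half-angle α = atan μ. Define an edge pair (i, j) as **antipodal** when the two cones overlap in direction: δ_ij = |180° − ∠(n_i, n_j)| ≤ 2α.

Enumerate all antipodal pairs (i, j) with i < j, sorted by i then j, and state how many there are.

α = atan 0.3 = 16.70°;  2α = 33.40°
n_0 = (-0.7462, +0.6657)
n_1 = (-0.8425, -0.5387)
n_2 = (-0.1786, -0.9839)
n_3 = (+0.6713, -0.7412)
n_4 = (+0.7829, +0.6222)
  (0,1): δ = 105.67°  ·
  (0,2): δ = 58.55°  ·
  (0,3): δ = 6.10°  ✓
  (0,4): δ = 80.21°  ·
  (1,2): δ = 132.88°  ·
  (1,3): δ = 80.42°  ·
  (1,4): δ = 5.88°  ✓
  (2,3): δ = 127.54°  ·
  (2,4): δ = 41.24°  ·
  (3,4): δ = 93.69°  ·
antipodal pairs: 2

count = 2; pairs: (0,3), (1,4)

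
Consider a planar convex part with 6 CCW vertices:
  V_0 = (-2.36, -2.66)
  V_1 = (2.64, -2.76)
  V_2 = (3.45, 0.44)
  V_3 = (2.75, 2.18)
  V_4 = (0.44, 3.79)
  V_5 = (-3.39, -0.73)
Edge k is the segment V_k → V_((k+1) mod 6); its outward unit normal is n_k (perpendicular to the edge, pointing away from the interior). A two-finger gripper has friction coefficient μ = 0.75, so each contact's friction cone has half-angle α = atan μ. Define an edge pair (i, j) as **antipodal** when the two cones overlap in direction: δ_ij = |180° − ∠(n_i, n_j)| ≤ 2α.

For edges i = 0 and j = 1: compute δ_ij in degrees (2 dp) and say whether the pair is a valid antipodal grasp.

α = atan 0.75 = 36.87°;  2α = 73.74°
edge 0: e_0 = (+5.00, -0.10);  n_0 = (-0.0200, -0.9998)
edge 1: e_1 = (+0.81, +3.20);  n_1 = (+0.9694, -0.2454)
∠(n_0, n_1) = 76.94°
δ = |180° − 76.94°| = 103.06°
103.06° > 2α = 73.74°  →  invalid

δ = 103.06°, invalid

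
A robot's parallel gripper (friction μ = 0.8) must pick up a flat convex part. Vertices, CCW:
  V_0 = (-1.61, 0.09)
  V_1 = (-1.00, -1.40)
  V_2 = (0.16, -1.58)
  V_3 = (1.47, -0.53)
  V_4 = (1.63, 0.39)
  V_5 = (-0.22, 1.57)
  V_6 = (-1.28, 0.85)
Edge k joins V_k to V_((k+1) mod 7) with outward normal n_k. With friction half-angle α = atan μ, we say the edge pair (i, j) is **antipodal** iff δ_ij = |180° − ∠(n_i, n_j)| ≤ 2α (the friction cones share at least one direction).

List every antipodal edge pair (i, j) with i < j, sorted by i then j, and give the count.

α = atan 0.8 = 38.66°;  2α = 77.32°
n_0 = (-0.9254, -0.3789)
n_1 = (-0.1533, -0.9882)
n_2 = (+0.6254, -0.7803)
n_3 = (+0.9852, -0.1713)
n_4 = (+0.5378, +0.8431)
n_5 = (-0.5619, +0.8272)
n_6 = (-0.9173, +0.3983)
  (0,1): δ = 121.08°  ·
  (0,2): δ = 73.55°  ✓
  (0,3): δ = 32.13°  ✓
  (0,4): δ = 35.20°  ✓
  (0,5): δ = 101.92°  ·
  (0,6): δ = 134.27°  ·
  (1,2): δ = 132.47°  ·
  (1,3): δ = 91.05°  ·
  (1,4): δ = 23.71°  ✓
  (1,5): δ = 43.01°  ✓
  (1,6): δ = 75.35°  ✓
  (2,3): δ = 138.58°  ·
  (2,4): δ = 71.24°  ✓
  (2,5): δ = 4.53°  ✓
  (2,6): δ = 27.82°  ✓
  (3,4): δ = 112.67°  ·
  (3,5): δ = 45.95°  ✓
  (3,6): δ = 13.61°  ✓
  (4,5): δ = 113.28°  ·
  (4,6): δ = 80.94°  ·
  (5,6): δ = 147.66°  ·
antipodal pairs: 11

count = 11; pairs: (0,2), (0,3), (0,4), (1,4), (1,5), (1,6), (2,4), (2,5), (2,6), (3,5), (3,6)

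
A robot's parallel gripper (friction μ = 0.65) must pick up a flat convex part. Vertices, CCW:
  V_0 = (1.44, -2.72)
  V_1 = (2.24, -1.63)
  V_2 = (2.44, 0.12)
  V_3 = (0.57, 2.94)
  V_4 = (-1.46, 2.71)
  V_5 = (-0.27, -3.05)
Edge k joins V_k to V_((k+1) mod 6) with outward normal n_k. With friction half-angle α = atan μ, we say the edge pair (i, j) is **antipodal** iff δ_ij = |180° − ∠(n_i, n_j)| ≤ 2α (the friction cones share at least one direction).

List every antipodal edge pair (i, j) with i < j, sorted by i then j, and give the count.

count = 5; pairs: (0,3), (0,4), (1,4), (2,4), (3,5)

α = atan 0.65 = 33.02°;  2α = 66.05°
n_0 = (+0.8062, -0.5917)
n_1 = (+0.9935, -0.1135)
n_2 = (+0.8334, +0.5527)
n_3 = (-0.1126, +0.9936)
n_4 = (-0.9793, -0.2023)
n_5 = (+0.1895, -0.9819)
  (0,1): δ = 150.24°  ·
  (0,2): δ = 110.17°  ·
  (0,3): δ = 47.26°  ✓
  (0,4): δ = 47.95°  ✓
  (0,5): δ = 137.20°  ·
  (1,2): δ = 139.93°  ·
  (1,3): δ = 77.02°  ·
  (1,4): δ = 18.19°  ✓
  (1,5): δ = 107.44°  ·
  (2,3): δ = 117.09°  ·
  (2,4): δ = 21.88°  ✓
  (2,5): δ = 67.37°  ·
  (3,4): δ = 84.79°  ·
  (3,5): δ = 4.46°  ✓
  (4,5): δ = 90.75°  ·
antipodal pairs: 5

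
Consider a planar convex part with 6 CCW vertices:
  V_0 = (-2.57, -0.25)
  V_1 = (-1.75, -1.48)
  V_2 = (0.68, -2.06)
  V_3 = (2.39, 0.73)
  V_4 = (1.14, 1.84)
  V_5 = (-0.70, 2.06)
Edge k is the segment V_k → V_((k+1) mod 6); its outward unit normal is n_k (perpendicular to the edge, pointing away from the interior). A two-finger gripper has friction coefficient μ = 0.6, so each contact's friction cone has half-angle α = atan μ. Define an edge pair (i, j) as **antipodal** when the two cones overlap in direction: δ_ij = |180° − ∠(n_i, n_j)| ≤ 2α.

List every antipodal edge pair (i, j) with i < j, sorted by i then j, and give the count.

count = 5; pairs: (0,3), (0,4), (1,3), (1,4), (2,5)

α = atan 0.6 = 30.96°;  2α = 61.93°
n_0 = (-0.8321, -0.5547)
n_1 = (-0.2322, -0.9727)
n_2 = (+0.8526, -0.5226)
n_3 = (+0.6640, +0.7477)
n_4 = (+0.1187, +0.9929)
n_5 = (-0.7772, +0.6292)
  (0,1): δ = 137.11°  ·
  (0,2): δ = 65.19°  ·
  (0,3): δ = 14.70°  ✓
  (0,4): δ = 49.49°  ✓
  (0,5): δ = 107.32°  ·
  (1,2): δ = 108.08°  ·
  (1,3): δ = 28.18°  ✓
  (1,4): δ = 6.61°  ✓
  (1,5): δ = 64.43°  ·
  (2,3): δ = 100.10°  ·
  (2,4): δ = 65.31°  ·
  (2,5): δ = 7.49°  ✓
  (3,4): δ = 145.21°  ·
  (3,5): δ = 87.39°  ·
  (4,5): δ = 122.17°  ·
antipodal pairs: 5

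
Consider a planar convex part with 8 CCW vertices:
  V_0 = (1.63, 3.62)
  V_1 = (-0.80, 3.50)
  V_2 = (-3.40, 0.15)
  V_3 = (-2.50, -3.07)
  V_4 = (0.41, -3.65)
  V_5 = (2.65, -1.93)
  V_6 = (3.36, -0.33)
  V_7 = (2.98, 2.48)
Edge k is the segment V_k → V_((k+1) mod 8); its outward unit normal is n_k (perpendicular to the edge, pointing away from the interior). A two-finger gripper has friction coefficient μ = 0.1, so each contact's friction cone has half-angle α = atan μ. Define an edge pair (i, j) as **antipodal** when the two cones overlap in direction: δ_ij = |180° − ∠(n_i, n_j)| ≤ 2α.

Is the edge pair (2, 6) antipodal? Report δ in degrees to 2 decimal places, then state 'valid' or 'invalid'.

δ = 7.91°, valid

α = atan 0.1 = 5.71°;  2α = 11.42°
edge 2: e_2 = (+0.90, -3.22);  n_2 = (-0.9631, -0.2692)
edge 6: e_6 = (-0.38, +2.81);  n_6 = (+0.9910, +0.1340)
∠(n_2, n_6) = 172.09°
δ = |180° − 172.09°| = 7.91°
7.91° ≤ 2α = 11.42°  →  valid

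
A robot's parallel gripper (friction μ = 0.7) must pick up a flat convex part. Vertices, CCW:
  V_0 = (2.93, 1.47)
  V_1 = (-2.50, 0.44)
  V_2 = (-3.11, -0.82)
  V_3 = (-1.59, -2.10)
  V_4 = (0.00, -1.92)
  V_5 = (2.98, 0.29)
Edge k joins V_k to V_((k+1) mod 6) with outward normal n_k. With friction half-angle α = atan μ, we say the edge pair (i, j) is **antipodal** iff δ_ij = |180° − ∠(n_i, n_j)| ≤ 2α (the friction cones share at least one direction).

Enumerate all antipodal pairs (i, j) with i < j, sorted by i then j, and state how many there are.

count = 7; pairs: (0,2), (0,3), (0,4), (1,3), (1,4), (1,5), (2,5)

α = atan 0.7 = 34.99°;  2α = 69.98°
n_0 = (-0.1864, +0.9825)
n_1 = (-0.9001, +0.4357)
n_2 = (-0.6441, -0.7649)
n_3 = (+0.1125, -0.9937)
n_4 = (+0.5957, -0.8032)
n_5 = (+0.9991, +0.0423)
  (0,1): δ = 126.57°  ·
  (0,2): δ = 50.84°  ✓
  (0,3): δ = 4.28°  ✓
  (0,4): δ = 25.82°  ✓
  (0,5): δ = 81.69°  ·
  (1,2): δ = 104.27°  ·
  (1,3): δ = 57.71°  ✓
  (1,4): δ = 27.61°  ✓
  (1,5): δ = 28.26°  ✓
  (2,3): δ = 133.44°  ·
  (2,4): δ = 103.34°  ·
  (2,5): δ = 47.47°  ✓
  (3,4): δ = 149.90°  ·
  (3,5): δ = 94.03°  ·
  (4,5): δ = 124.13°  ·
antipodal pairs: 7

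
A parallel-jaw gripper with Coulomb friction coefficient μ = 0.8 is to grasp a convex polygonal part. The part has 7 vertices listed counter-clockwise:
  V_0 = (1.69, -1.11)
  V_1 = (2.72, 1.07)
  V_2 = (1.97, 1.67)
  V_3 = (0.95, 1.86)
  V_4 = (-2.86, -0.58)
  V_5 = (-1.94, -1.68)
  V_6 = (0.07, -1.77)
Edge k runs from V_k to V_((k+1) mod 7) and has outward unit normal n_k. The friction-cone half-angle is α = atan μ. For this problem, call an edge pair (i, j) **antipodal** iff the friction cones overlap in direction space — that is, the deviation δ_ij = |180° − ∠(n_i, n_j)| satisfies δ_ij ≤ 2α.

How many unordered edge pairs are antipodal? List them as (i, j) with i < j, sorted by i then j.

α = atan 0.8 = 38.66°;  2α = 77.32°
n_0 = (+0.9042, -0.4272)
n_1 = (+0.6247, +0.7809)
n_2 = (+0.1831, +0.9831)
n_3 = (-0.5393, +0.8421)
n_4 = (-0.7671, -0.6416)
n_5 = (-0.0447, -0.9990)
n_6 = (+0.3773, -0.9261)
  (0,1): δ = 103.37°  ·
  (0,2): δ = 75.26°  ✓
  (0,3): δ = 32.07°  ✓
  (0,4): δ = 65.20°  ✓
  (0,5): δ = 112.73°  ·
  (0,6): δ = 137.46°  ·
  (1,2): δ = 151.89°  ·
  (1,3): δ = 108.70°  ·
  (1,4): δ = 11.43°  ✓
  (1,5): δ = 36.10°  ✓
  (1,6): δ = 60.83°  ✓
  (2,3): δ = 136.81°  ·
  (2,4): δ = 39.54°  ✓
  (2,5): δ = 7.99°  ✓
  (2,6): δ = 32.72°  ✓
  (3,4): δ = 82.73°  ·
  (3,5): δ = 35.20°  ✓
  (3,6): δ = 10.47°  ✓
  (4,5): δ = 132.47°  ·
  (4,6): δ = 107.74°  ·
  (5,6): δ = 155.27°  ·
antipodal pairs: 11

count = 11; pairs: (0,2), (0,3), (0,4), (1,4), (1,5), (1,6), (2,4), (2,5), (2,6), (3,5), (3,6)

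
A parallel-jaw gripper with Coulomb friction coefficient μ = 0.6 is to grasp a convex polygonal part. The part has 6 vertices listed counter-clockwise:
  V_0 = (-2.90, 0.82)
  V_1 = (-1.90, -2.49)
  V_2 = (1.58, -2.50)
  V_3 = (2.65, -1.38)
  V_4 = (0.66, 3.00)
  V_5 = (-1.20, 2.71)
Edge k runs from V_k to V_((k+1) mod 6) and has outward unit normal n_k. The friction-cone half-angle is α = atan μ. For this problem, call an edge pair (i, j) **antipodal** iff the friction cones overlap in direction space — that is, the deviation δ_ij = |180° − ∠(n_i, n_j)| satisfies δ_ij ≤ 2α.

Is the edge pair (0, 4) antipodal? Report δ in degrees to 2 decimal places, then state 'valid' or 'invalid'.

α = atan 0.6 = 30.96°;  2α = 61.93°
edge 0: e_0 = (+1.00, -3.31);  n_0 = (-0.9573, -0.2892)
edge 4: e_4 = (-1.86, -0.29);  n_4 = (-0.1541, +0.9881)
∠(n_0, n_4) = 97.95°
δ = |180° − 97.95°| = 82.05°
82.05° > 2α = 61.93°  →  invalid

δ = 82.05°, invalid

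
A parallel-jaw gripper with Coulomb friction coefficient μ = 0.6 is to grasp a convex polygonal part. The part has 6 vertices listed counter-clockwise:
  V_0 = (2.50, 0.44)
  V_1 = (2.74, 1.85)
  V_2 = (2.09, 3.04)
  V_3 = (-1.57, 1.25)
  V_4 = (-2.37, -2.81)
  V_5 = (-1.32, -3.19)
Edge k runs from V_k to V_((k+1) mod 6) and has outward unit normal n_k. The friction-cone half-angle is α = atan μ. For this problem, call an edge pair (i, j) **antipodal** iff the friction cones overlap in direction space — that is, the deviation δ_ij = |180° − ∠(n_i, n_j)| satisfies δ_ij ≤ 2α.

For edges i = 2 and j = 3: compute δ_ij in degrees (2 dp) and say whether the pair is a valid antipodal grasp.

α = atan 0.6 = 30.96°;  2α = 61.93°
edge 2: e_2 = (-3.66, -1.79);  n_2 = (-0.4393, +0.8983)
edge 3: e_3 = (-0.80, -4.06);  n_3 = (-0.9811, +0.1933)
∠(n_2, n_3) = 52.79°
δ = |180° − 52.79°| = 127.21°
127.21° > 2α = 61.93°  →  invalid

δ = 127.21°, invalid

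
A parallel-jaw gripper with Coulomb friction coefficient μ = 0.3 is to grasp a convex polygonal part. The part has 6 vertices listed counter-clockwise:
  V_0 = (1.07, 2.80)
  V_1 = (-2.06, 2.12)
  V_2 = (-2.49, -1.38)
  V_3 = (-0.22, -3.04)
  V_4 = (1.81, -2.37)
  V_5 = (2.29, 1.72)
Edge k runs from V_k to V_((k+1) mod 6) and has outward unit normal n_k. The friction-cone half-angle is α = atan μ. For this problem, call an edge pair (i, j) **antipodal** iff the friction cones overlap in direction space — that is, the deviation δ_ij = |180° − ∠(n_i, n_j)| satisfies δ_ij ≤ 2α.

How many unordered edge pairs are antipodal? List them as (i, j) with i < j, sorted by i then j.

count = 3; pairs: (0,3), (1,4), (2,5)

α = atan 0.3 = 16.70°;  2α = 33.40°
n_0 = (-0.2123, +0.9772)
n_1 = (-0.9925, +0.1219)
n_2 = (-0.5903, -0.8072)
n_3 = (+0.3134, -0.9496)
n_4 = (+0.9932, -0.1166)
n_5 = (+0.6628, +0.7488)
  (0,1): δ = 109.26°  ·
  (0,2): δ = 48.43°  ·
  (0,3): δ = 6.01°  ✓
  (0,4): δ = 71.05°  ·
  (0,5): δ = 126.23°  ·
  (1,2): δ = 119.17°  ·
  (1,3): δ = 64.73°  ·
  (1,4): δ = 0.31°  ✓
  (1,5): δ = 55.49°  ·
  (2,3): δ = 125.56°  ·
  (2,4): δ = 60.52°  ·
  (2,5): δ = 5.34°  ✓
  (3,4): δ = 114.96°  ·
  (3,5): δ = 59.78°  ·
  (4,5): δ = 124.82°  ·
antipodal pairs: 3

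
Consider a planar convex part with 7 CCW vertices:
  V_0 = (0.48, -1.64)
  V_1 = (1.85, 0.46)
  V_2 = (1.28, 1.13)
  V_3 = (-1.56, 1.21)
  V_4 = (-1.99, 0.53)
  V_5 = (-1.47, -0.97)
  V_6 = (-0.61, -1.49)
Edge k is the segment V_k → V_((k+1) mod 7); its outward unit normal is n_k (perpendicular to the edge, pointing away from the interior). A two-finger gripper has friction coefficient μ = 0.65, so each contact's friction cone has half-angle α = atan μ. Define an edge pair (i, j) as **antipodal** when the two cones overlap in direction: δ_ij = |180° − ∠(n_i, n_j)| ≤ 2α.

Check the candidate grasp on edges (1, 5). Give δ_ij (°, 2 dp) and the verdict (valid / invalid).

δ = 18.45°, valid

α = atan 0.65 = 33.02°;  2α = 66.05°
edge 1: e_1 = (-0.57, +0.67);  n_1 = (+0.7617, +0.6480)
edge 5: e_5 = (+0.86, -0.52);  n_5 = (-0.5174, -0.8557)
∠(n_1, n_5) = 161.55°
δ = |180° − 161.55°| = 18.45°
18.45° ≤ 2α = 66.05°  →  valid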